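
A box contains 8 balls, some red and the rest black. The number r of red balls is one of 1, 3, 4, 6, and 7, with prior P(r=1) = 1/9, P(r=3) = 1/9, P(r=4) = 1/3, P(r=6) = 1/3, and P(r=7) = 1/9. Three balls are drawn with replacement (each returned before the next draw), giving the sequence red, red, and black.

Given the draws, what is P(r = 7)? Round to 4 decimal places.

For each hypothesis, P(data | H) works out to: P(data | r = 1) = (1/8)(1/8)(7/8) = 0.013672; P(data | r = 3) = (3/8)(3/8)(5/8) = 0.087891; P(data | r = 4) = (4/8)(4/8)(4/8) = 0.125; P(data | r = 6) = (6/8)(6/8)(2/8) = 0.14062; P(data | r = 7) = (7/8)(7/8)(1/8) = 0.095703.
Multiplying each by its prior: 1/9 · 0.013672 = 0.0015191, 1/9 · 0.087891 = 0.0097656, 1/3 · 0.125 = 0.041667, 1/3 · 0.14062 = 0.046875, 1/9 · 0.095703 = 0.010634; summing to 0.11046.
So P(r = 7 | data) = (0.010634) / (0.11046) = 0.096267.

0.0963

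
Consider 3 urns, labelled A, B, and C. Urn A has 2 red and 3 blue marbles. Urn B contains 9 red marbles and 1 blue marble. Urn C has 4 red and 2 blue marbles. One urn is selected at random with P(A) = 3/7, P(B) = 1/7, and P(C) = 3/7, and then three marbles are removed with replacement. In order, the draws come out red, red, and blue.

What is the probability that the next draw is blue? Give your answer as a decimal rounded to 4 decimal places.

0.4045

For each hypothesis, P(data | H) works out to: P(data | urn A) = (2/5)(2/5)(3/5) = 0.096; P(data | urn B) = (9/10)(9/10)(1/10) = 0.081; P(data | urn C) = (4/6)(4/6)(2/6) = 0.14815.
Weighting by the prior gives 3/7 · 0.096 = 0.041143, 1/7 · 0.081 = 0.011571, 3/7 · 0.14815 = 0.063492; with total 0.11621.
The posterior is then P(urn A | data) = 0.35405, P(urn B | data) = 0.099577, P(urn C | data) = 0.54637.
So P(blue next | data) = Σ P(blue next | H) P(H | data) = (3/5)(0.35405) + (1/10)(0.099577) + (1/3)(0.54637) = 0.40451.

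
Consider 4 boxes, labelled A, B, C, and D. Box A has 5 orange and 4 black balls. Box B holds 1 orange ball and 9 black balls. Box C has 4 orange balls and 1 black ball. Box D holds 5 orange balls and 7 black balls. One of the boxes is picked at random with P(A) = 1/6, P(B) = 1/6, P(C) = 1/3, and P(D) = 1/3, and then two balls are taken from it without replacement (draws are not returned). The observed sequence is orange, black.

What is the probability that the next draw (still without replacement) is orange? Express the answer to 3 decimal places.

0.589

Under each hypothesis, the probability of the observed sequence is: P(data | box A) = (5/9)(4/8) = 0.27778; P(data | box B) = (1/10)(9/9) = 0.1; P(data | box C) = (4/5)(1/4) = 0.2; P(data | box D) = (5/12)(7/11) = 0.26515.
Weighting by the prior gives 1/6 · 0.27778 = 0.046296, 1/6 · 0.1 = 0.016667, 1/3 · 0.2 = 0.066667, 1/3 · 0.26515 = 0.088384; these sum to 0.21801.
The posterior is then P(box A | data) = 0.21236, P(box B | data) = 0.076448, P(box C | data) = 0.30579, P(box D | data) = 0.40541.
So P(orange next | data) = Σ P(orange next | H) P(H | data) = (4/7)(0.21236) + (0)(0.076448) + (1)(0.30579) + (2/5)(0.40541) = 0.5893.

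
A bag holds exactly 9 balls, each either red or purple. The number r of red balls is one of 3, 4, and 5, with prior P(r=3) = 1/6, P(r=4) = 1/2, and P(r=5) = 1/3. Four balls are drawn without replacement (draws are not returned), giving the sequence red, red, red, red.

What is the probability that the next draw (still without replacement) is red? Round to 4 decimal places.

The likelihood of the observed sequence under each hypothesis: P(data | r = 3) = (3/9)(2/8)(1/7)(0/6) = 0; P(data | r = 4) = (4/9)(3/8)(2/7)(1/6) = 1/126; P(data | r = 5) = (5/9)(4/8)(3/7)(2/6) = 5/126.
Weighting by the prior gives 1/6 · 0 = 0, 1/2 · 1/126 = 1/252, 1/3 · 5/126 = 5/378; summing to 13/756.
Normalising, the posterior is P(r = 3 | data) = 0, P(r = 4 | data) = 3/13, P(r = 5 | data) = 10/13.
Averaging over the posterior, P(red next | data) = (0)(3/13) + (1/5)(10/13) = 2/13.

0.1538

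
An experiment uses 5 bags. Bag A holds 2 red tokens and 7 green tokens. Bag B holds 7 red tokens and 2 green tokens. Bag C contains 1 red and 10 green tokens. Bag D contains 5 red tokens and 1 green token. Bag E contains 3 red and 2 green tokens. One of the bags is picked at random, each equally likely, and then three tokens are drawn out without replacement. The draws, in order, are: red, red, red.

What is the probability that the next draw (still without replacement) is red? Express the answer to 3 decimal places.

0.601

The likelihood of the observed sequence under each hypothesis: P(data | bag A) = (2/9)(1/8)(0/7) = 0; P(data | bag B) = (7/9)(6/8)(5/7) = 5/12; P(data | bag C) = (1/11)(0/10) = 0; P(data | bag D) = (5/6)(4/5)(3/4) = 1/2; P(data | bag E) = (3/5)(2/4)(1/3) = 1/10.
Weighting by the prior gives 1/5 · 0 = 0, 1/5 · 5/12 = 1/12, 1/5 · 0 = 0, 1/5 · 1/2 = 1/10, 1/5 · 1/10 = 1/50; summing to 61/300.
Dividing through by the total gives posterior P(bag A | data) = 0, P(bag B | data) = 25/61, P(bag C | data) = 0, P(bag D | data) = 30/61, P(bag E | data) = 6/61.
Averaging over the posterior, P(red next | data) = (2/3)(25/61) + (2/3)(30/61) + (0)(6/61) = 110/183.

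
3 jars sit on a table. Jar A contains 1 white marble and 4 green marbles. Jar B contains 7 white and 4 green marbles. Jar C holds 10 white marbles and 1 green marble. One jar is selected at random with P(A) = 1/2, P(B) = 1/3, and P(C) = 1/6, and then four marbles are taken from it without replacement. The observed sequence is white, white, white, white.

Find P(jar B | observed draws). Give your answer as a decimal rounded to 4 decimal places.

For each hypothesis, P(data | H) works out to: P(data | jar A) = (1/5)(0/4) = 0; P(data | jar B) = (7/11)(6/10)(5/9)(4/8) = 7/66; P(data | jar C) = (10/11)(9/10)(8/9)(7/8) = 7/11.
The prior-weighted likelihoods are 1/2 · 0 = 0, 1/3 · 7/66 = 7/198, 1/6 · 7/11 = 7/66; with total 14/99.
Hence P(jar B | data) = (7/198) / (14/99) = 1/4.

0.2500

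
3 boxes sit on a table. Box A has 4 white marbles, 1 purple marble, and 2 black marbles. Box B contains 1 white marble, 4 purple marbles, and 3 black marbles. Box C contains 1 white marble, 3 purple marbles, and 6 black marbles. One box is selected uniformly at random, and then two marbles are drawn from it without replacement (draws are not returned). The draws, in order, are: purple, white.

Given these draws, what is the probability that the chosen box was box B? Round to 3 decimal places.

For each hypothesis, P(data | H) works out to: P(data | box A) = (1/7)(4/6) = 2/21; P(data | box B) = (4/8)(1/7) = 1/14; P(data | box C) = (3/10)(1/9) = 1/30.
Weighting by the prior gives 1/3 · 2/21 = 2/63, 1/3 · 1/14 = 1/42, 1/3 · 1/30 = 1/90; these sum to 1/15.
Therefore the posterior P(box B | data) = (1/42) / (1/15) = 5/14.

0.357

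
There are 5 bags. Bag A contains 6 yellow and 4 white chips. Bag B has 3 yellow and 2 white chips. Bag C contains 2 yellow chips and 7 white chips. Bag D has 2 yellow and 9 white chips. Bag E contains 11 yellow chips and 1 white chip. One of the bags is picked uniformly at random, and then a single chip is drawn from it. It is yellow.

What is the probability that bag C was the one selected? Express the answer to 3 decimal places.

For each hypothesis, P(data | H) works out to: P(data | bag A) = (6/10) = 0.6; P(data | bag B) = (3/5) = 0.6; P(data | bag C) = (2/9) = 0.22222; P(data | bag D) = (2/11) = 0.18182; P(data | bag E) = (11/12) = 0.91667.
The prior-weighted likelihoods are 1/5 · 0.6 = 0.12, 1/5 · 0.6 = 0.12, 1/5 · 0.22222 = 0.044444, 1/5 · 0.18182 = 0.036364, 1/5 · 0.91667 = 0.18333; with total 0.50414.
By Bayes' rule, P(bag C | data) = (0.044444) / (0.50414) = 0.088159.

0.088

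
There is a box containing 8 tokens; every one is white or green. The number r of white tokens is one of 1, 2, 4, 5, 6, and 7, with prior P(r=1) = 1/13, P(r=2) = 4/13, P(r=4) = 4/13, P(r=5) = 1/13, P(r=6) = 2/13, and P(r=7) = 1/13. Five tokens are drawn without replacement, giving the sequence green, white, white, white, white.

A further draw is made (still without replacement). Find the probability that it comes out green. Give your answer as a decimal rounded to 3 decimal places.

0.365

The likelihood of the observed sequence under each hypothesis: P(data | r = 1) = (7/8)(1/7)(0/6) = 0; P(data | r = 2) = (6/8)(2/7)(1/6)(0/5) = 0; P(data | r = 4) = (4/8)(4/7)(3/6)(2/5)(1/4) = 1/70; P(data | r = 5) = (3/8)(5/7)(4/6)(3/5)(2/4) = 3/56; P(data | r = 6) = (2/8)(6/7)(5/6)(4/5)(3/4) = 3/28; P(data | r = 7) = (1/8)(7/7)(6/6)(5/5)(4/4) = 1/8.
The prior-weighted likelihoods are 1/13 · 0 = 0, 4/13 · 0 = 0, 4/13 · 1/70 = 2/455, 1/13 · 3/56 = 3/728, 2/13 · 3/28 = 3/182, 1/13 · 1/8 = 1/104; summing to 9/260.
Dividing through by the total gives posterior P(r = 1 | data) = 0, P(r = 2 | data) = 0, P(r = 4 | data) = 8/63, P(r = 5 | data) = 5/42, P(r = 6 | data) = 10/21, P(r = 7 | data) = 5/18.
So P(green next | data) = Σ P(green next | H) P(H | data) = (1)(8/63) + (2/3)(5/42) + (1/3)(10/21) + (0)(5/18) = 23/63.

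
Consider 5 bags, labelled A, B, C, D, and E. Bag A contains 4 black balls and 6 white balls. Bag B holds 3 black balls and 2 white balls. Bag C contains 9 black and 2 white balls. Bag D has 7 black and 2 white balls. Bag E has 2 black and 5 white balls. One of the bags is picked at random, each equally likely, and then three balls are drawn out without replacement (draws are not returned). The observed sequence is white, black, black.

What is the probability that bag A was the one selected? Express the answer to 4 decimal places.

0.1516

Under each hypothesis, the probability of the observed sequence is: P(data | bag A) = (6/10)(4/9)(3/8) = 0.1; P(data | bag B) = (2/5)(3/4)(2/3) = 0.2; P(data | bag C) = (2/11)(9/10)(8/9) = 0.14545; P(data | bag D) = (2/9)(7/8)(6/7) = 0.16667; P(data | bag E) = (5/7)(2/6)(1/5) = 0.047619.
Weighting by the prior gives 1/5 · 0.1 = 0.02, 1/5 · 0.2 = 0.04, 1/5 · 0.14545 = 0.029091, 1/5 · 0.16667 = 0.033333, 1/5 · 0.047619 = 0.0095238; these sum to 0.13195.
Therefore the posterior P(bag A | data) = (0.02) / (0.13195) = 0.15157.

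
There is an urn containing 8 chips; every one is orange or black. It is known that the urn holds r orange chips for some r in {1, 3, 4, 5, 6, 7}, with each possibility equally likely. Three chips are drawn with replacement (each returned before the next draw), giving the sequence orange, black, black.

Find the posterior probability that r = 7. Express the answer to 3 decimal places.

0.027

Under each hypothesis, the probability of the observed sequence is: P(data | r = 1) = (1/8)(7/8)(7/8) = 0.095703; P(data | r = 3) = (3/8)(5/8)(5/8) = 0.14648; P(data | r = 4) = (4/8)(4/8)(4/8) = 0.125; P(data | r = 5) = (5/8)(3/8)(3/8) = 0.087891; P(data | r = 6) = (6/8)(2/8)(2/8) = 0.046875; P(data | r = 7) = (7/8)(1/8)(1/8) = 0.013672.
The prior-weighted likelihoods are 1/6 · 0.095703 = 0.015951, 1/6 · 0.14648 = 0.024414, 1/6 · 0.125 = 0.020833, 1/6 · 0.087891 = 0.014648, 1/6 · 0.046875 = 0.0078125, 1/6 · 0.013672 = 0.0022786; these sum to 0.085938.
So P(r = 7 | data) = (0.0022786) / (0.085938) = 0.026515.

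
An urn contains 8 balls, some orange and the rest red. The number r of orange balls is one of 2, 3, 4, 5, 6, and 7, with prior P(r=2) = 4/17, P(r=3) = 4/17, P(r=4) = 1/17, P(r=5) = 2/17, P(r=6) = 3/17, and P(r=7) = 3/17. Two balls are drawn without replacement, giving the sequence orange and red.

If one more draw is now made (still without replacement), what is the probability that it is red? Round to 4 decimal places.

0.4929

Compute the likelihood of the observed sequence for each case: P(data | r = 2) = (2/8)(6/7) = 3/14; P(data | r = 3) = (3/8)(5/7) = 15/56; P(data | r = 4) = (4/8)(4/7) = 2/7; P(data | r = 5) = (5/8)(3/7) = 15/56; P(data | r = 6) = (6/8)(2/7) = 3/14; P(data | r = 7) = (7/8)(1/7) = 1/8.
The prior-weighted likelihoods are 4/17 · 3/14 = 6/119, 4/17 · 15/56 = 15/238, 1/17 · 2/7 = 2/119, 2/17 · 15/56 = 15/476, 3/17 · 3/14 = 9/238, 3/17 · 1/8 = 3/136; with total 211/952.
Dividing through by the total gives posterior P(r = 2 | data) = 48/211, P(r = 3 | data) = 60/211, P(r = 4 | data) = 16/211, P(r = 5 | data) = 30/211, P(r = 6 | data) = 36/211, P(r = 7 | data) = 21/211.
So P(red next | data) = Σ P(red next | H) P(H | data) = (5/6)(48/211) + (2/3)(60/211) + (1/2)(16/211) + (1/3)(30/211) + (1/6)(36/211) + (0)(21/211) = 104/211.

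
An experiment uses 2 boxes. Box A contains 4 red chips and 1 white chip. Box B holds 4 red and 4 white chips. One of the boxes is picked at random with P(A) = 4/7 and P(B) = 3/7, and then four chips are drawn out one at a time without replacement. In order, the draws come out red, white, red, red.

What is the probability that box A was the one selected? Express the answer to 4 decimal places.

Compute the likelihood of the observed sequence for each case: P(data | box A) = (4/5)(1/4)(3/3)(2/2) = 1/5; P(data | box B) = (4/8)(4/7)(3/6)(2/5) = 2/35.
The prior-weighted likelihoods are 4/7 · 1/5 = 4/35, 3/7 · 2/35 = 6/245; summing to 34/245.
By Bayes' rule, P(box A | data) = (4/35) / (34/245) = 14/17.

0.8235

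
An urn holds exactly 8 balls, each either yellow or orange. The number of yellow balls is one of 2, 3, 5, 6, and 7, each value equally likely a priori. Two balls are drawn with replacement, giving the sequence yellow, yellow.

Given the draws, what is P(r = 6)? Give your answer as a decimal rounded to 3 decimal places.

The likelihood of the observed sequence under each hypothesis: P(data | r = 2) = (2/8)(2/8) = 1/16; P(data | r = 3) = (3/8)(3/8) = 9/64; P(data | r = 5) = (5/8)(5/8) = 25/64; P(data | r = 6) = (6/8)(6/8) = 9/16; P(data | r = 7) = (7/8)(7/8) = 49/64.
The prior-weighted likelihoods are 1/5 · 1/16 = 1/80, 1/5 · 9/64 = 9/320, 1/5 · 25/64 = 5/64, 1/5 · 9/16 = 9/80, 1/5 · 49/64 = 49/320; these sum to 123/320.
Hence P(r = 6 | data) = (9/80) / (123/320) = 12/41.

0.293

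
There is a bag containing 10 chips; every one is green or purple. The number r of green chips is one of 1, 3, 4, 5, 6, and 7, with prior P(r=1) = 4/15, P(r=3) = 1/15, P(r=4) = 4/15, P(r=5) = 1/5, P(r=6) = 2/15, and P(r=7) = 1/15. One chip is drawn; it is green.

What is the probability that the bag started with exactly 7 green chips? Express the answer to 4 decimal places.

0.1228

For each hypothesis, P(data | H) works out to: P(data | r = 1) = (1/10) = 1/10; P(data | r = 3) = (3/10) = 3/10; P(data | r = 4) = (4/10) = 2/5; P(data | r = 5) = (5/10) = 1/2; P(data | r = 6) = (6/10) = 3/5; P(data | r = 7) = (7/10) = 7/10.
The prior-weighted likelihoods are 4/15 · 1/10 = 2/75, 1/15 · 3/10 = 1/50, 4/15 · 2/5 = 8/75, 1/5 · 1/2 = 1/10, 2/15 · 3/5 = 2/25, 1/15 · 7/10 = 7/150; these sum to 19/50.
So P(r = 7 | data) = (7/150) / (19/50) = 7/57.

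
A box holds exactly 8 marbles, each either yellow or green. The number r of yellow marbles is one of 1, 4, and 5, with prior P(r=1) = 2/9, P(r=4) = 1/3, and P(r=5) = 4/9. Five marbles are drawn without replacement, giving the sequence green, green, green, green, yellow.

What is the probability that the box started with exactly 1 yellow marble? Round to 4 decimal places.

Compute the likelihood of the observed sequence for each case: P(data | r = 1) = (7/8)(6/7)(5/6)(4/5)(1/4) = 0.125; P(data | r = 4) = (4/8)(3/7)(2/6)(1/5)(4/4) = 0.014286; P(data | r = 5) = (3/8)(2/7)(1/6)(0/5) = 0.
The prior-weighted likelihoods are 2/9 · 0.125 = 0.027778, 1/3 · 0.014286 = 0.0047619, 4/9 · 0 = 0; with total 0.03254.
By Bayes' rule, P(r = 1 | data) = (0.027778) / (0.03254) = 0.85366.

0.8537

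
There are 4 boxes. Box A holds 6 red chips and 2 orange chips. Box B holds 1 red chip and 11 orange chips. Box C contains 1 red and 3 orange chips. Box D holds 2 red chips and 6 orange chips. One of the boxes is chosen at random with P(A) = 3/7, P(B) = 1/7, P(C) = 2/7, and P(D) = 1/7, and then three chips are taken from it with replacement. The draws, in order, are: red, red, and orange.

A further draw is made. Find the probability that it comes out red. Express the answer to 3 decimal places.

The likelihood of the observed sequence under each hypothesis: P(data | box A) = (6/8)(6/8)(2/8) = 0.14062; P(data | box B) = (1/12)(1/12)(11/12) = 0.0063657; P(data | box C) = (1/4)(1/4)(3/4) = 0.046875; P(data | box D) = (2/8)(2/8)(6/8) = 0.046875.
Multiplying each by its prior: 3/7 · 0.14062 = 0.060268, 1/7 · 0.0063657 = 0.00090939, 2/7 · 0.046875 = 0.013393, 1/7 · 0.046875 = 0.0066964; with total 0.081267.
Normalising, the posterior is P(box A | data) = 0.74161, P(box B | data) = 0.01119, P(box C | data) = 0.1648, P(box D | data) = 0.082401.
So P(red next | data) = Σ P(red next | H) P(H | data) = (3/4)(0.74161) + (1/12)(0.01119) + (1/4)(0.1648) + (1/4)(0.082401) = 0.61894.

0.619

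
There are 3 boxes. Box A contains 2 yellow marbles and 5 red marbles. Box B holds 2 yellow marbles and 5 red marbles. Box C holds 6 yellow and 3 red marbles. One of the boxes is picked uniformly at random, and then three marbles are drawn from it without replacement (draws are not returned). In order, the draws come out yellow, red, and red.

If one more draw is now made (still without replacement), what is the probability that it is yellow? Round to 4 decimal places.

Under each hypothesis, the probability of the observed sequence is: P(data | box A) = (2/7)(5/6)(4/5) = 4/21; P(data | box B) = (2/7)(5/6)(4/5) = 4/21; P(data | box C) = (6/9)(3/8)(2/7) = 1/14.
Multiplying each by its prior: 1/3 · 4/21 = 4/63, 1/3 · 4/21 = 4/63, 1/3 · 1/14 = 1/42; these sum to 19/126.
Dividing through by the total gives posterior P(box A | data) = 8/19, P(box B | data) = 8/19, P(box C | data) = 3/19.
Averaging over the posterior, P(yellow next | data) = (1/4)(8/19) + (1/4)(8/19) + (5/6)(3/19) = 13/38.

0.3421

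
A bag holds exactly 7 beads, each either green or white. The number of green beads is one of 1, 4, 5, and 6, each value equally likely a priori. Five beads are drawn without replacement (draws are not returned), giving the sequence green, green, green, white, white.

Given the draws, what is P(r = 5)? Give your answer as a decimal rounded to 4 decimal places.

0.4545

Compute the likelihood of the observed sequence for each case: P(data | r = 1) = (1/7)(0/6) = 0; P(data | r = 4) = (4/7)(3/6)(2/5)(3/4)(2/3) = 2/35; P(data | r = 5) = (5/7)(4/6)(3/5)(2/4)(1/3) = 1/21; P(data | r = 6) = (6/7)(5/6)(4/5)(1/4)(0/3) = 0.
Multiplying each by its prior: 1/4 · 0 = 0, 1/4 · 2/35 = 1/70, 1/4 · 1/21 = 1/84, 1/4 · 0 = 0; with total 11/420.
Hence P(r = 5 | data) = (1/84) / (11/420) = 5/11.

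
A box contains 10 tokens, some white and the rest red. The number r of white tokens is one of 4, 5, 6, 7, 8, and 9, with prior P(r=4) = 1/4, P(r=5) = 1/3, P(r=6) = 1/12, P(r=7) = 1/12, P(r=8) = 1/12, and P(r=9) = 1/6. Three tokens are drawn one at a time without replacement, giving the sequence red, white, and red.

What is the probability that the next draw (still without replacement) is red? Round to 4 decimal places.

0.4536

Compute the likelihood of the observed sequence for each case: P(data | r = 4) = (6/10)(4/9)(5/8) = 0.16667; P(data | r = 5) = (5/10)(5/9)(4/8) = 0.13889; P(data | r = 6) = (4/10)(6/9)(3/8) = 0.1; P(data | r = 7) = (3/10)(7/9)(2/8) = 0.058333; P(data | r = 8) = (2/10)(8/9)(1/8) = 0.022222; P(data | r = 9) = (1/10)(9/9)(0/8) = 0.
Multiplying each by its prior: 1/4 · 0.16667 = 0.041667, 1/3 · 0.13889 = 0.046296, 1/12 · 0.1 = 0.0083333, 1/12 · 0.058333 = 0.0048611, 1/12 · 0.022222 = 0.0018519, 1/6 · 0 = 0; with total 0.10301.
The posterior is then P(r = 4 | data) = 0.40449, P(r = 5 | data) = 0.44944, P(r = 6 | data) = 0.080899, P(r = 7 | data) = 0.047191, P(r = 8 | data) = 0.017978, P(r = 9 | data) = 0.
So P(red next | data) = Σ P(red next | H) P(H | data) = (4/7)(0.40449) + (3/7)(0.44944) + (2/7)(0.080899) + (1/7)(0.047191) + (0)(0.017978) = 0.45361.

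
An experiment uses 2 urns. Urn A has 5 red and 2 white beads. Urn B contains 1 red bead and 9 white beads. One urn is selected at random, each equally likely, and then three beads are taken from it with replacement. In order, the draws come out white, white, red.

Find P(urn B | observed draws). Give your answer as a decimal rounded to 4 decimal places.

The likelihood of the observed sequence under each hypothesis: P(data | urn A) = (2/7)(2/7)(5/7) = 0.058309; P(data | urn B) = (9/10)(9/10)(1/10) = 0.081.
The prior-weighted likelihoods are 1/2 · 0.058309 = 0.029155, 1/2 · 0.081 = 0.0405; summing to 0.069655.
So P(urn B | data) = (0.0405) / (0.069655) = 0.58144.

0.5814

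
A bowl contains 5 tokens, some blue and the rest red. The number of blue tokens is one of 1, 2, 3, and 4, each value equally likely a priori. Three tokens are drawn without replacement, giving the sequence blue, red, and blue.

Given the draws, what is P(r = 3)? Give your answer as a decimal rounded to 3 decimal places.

Under each hypothesis, the probability of the observed sequence is: P(data | r = 1) = (1/5)(4/4)(0/3) = 0; P(data | r = 2) = (2/5)(3/4)(1/3) = 1/10; P(data | r = 3) = (3/5)(2/4)(2/3) = 1/5; P(data | r = 4) = (4/5)(1/4)(3/3) = 1/5.
The prior-weighted likelihoods are 1/4 · 0 = 0, 1/4 · 1/10 = 1/40, 1/4 · 1/5 = 1/20, 1/4 · 1/5 = 1/20; these sum to 1/8.
Hence P(r = 3 | data) = (1/20) / (1/8) = 2/5.

0.400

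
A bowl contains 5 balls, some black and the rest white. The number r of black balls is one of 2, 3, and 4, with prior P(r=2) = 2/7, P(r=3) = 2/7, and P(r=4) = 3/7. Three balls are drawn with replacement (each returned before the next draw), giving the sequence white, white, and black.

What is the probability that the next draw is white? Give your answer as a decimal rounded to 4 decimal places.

Under each hypothesis, the probability of the observed sequence is: P(data | r = 2) = (3/5)(3/5)(2/5) = 18/125; P(data | r = 3) = (2/5)(2/5)(3/5) = 12/125; P(data | r = 4) = (1/5)(1/5)(4/5) = 4/125.
Multiplying each by its prior: 2/7 · 18/125 = 36/875, 2/7 · 12/125 = 24/875, 3/7 · 4/125 = 12/875; these sum to 72/875.
Normalising, the posterior is P(r = 2 | data) = 1/2, P(r = 3 | data) = 1/3, P(r = 4 | data) = 1/6.
The predictive probability is P(white next | data) = (3/5)(1/2) + (2/5)(1/3) + (1/5)(1/6) = 7/15.

0.4667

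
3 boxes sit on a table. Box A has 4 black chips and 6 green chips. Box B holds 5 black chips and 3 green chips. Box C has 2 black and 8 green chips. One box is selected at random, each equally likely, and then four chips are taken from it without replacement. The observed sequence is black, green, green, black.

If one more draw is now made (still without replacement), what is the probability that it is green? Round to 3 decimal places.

Compute the likelihood of the observed sequence for each case: P(data | box A) = (4/10)(6/9)(5/8)(3/7) = 1/14; P(data | box B) = (5/8)(3/7)(2/6)(4/5) = 1/14; P(data | box C) = (2/10)(8/9)(7/8)(1/7) = 1/45.
The prior-weighted likelihoods are 1/3 · 1/14 = 1/42, 1/3 · 1/14 = 1/42, 1/3 · 1/45 = 1/135; with total 52/945.
The posterior is then P(box A | data) = 45/104, P(box B | data) = 45/104, P(box C | data) = 7/52.
Averaging over the posterior, P(green next | data) = (2/3)(45/104) + (1/4)(45/104) + (1)(7/52) = 17/32.

0.531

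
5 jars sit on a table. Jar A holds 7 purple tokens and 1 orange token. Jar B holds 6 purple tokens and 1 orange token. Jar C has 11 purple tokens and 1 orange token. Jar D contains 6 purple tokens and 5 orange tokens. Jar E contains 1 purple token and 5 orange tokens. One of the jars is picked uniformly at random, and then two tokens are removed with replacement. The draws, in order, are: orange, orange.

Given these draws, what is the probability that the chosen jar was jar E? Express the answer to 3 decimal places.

Under each hypothesis, the probability of the observed sequence is: P(data | jar A) = (1/8)(1/8) = 0.015625; P(data | jar B) = (1/7)(1/7) = 0.020408; P(data | jar C) = (1/12)(1/12) = 0.0069444; P(data | jar D) = (5/11)(5/11) = 0.20661; P(data | jar E) = (5/6)(5/6) = 0.69444.
Multiplying each by its prior: 1/5 · 0.015625 = 0.003125, 1/5 · 0.020408 = 0.0040816, 1/5 · 0.0069444 = 0.0013889, 1/5 · 0.20661 = 0.041322, 1/5 · 0.69444 = 0.13889; with total 0.18881.
So P(jar E | data) = (0.13889) / (0.18881) = 0.73561.

0.736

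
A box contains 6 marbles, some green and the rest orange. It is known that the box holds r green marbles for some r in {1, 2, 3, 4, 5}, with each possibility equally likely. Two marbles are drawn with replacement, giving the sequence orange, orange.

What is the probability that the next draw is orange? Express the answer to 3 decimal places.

0.682

The likelihood of the observed sequence under each hypothesis: P(data | r = 1) = (5/6)(5/6) = 25/36; P(data | r = 2) = (4/6)(4/6) = 4/9; P(data | r = 3) = (3/6)(3/6) = 1/4; P(data | r = 4) = (2/6)(2/6) = 1/9; P(data | r = 5) = (1/6)(1/6) = 1/36.
Weighting by the prior gives 1/5 · 25/36 = 5/36, 1/5 · 4/9 = 4/45, 1/5 · 1/4 = 1/20, 1/5 · 1/9 = 1/45, 1/5 · 1/36 = 1/180; these sum to 11/36.
Normalising, the posterior is P(r = 1 | data) = 5/11, P(r = 2 | data) = 16/55, P(r = 3 | data) = 9/55, P(r = 4 | data) = 4/55, P(r = 5 | data) = 1/55.
The predictive probability is P(orange next | data) = (5/6)(5/11) + (2/3)(16/55) + (1/2)(9/55) + (1/3)(4/55) + (1/6)(1/55) = 15/22.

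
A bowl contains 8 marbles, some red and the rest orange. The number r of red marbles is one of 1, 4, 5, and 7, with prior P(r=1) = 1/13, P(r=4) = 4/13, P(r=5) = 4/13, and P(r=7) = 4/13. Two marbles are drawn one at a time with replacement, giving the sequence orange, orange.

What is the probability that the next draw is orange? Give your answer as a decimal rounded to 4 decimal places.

For each hypothesis, P(data | H) works out to: P(data | r = 1) = (7/8)(7/8) = 49/64; P(data | r = 4) = (4/8)(4/8) = 1/4; P(data | r = 5) = (3/8)(3/8) = 9/64; P(data | r = 7) = (1/8)(1/8) = 1/64.
The prior-weighted likelihoods are 1/13 · 49/64 = 49/832, 4/13 · 1/4 = 1/13, 4/13 · 9/64 = 9/208, 4/13 · 1/64 = 1/208; summing to 153/832.
The posterior is then P(r = 1 | data) = 49/153, P(r = 4 | data) = 64/153, P(r = 5 | data) = 4/17, P(r = 7 | data) = 4/153.
Averaging over the posterior, P(orange next | data) = (7/8)(49/153) + (1/2)(64/153) + (3/8)(4/17) + (1/8)(4/153) = 79/136.

0.5809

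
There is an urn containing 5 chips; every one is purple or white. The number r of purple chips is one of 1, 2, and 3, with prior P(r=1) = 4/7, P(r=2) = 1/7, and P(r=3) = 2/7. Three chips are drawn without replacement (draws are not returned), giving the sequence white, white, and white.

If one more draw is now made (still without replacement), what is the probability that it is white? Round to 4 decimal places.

0.4706

Compute the likelihood of the observed sequence for each case: P(data | r = 1) = (4/5)(3/4)(2/3) = 2/5; P(data | r = 2) = (3/5)(2/4)(1/3) = 1/10; P(data | r = 3) = (2/5)(1/4)(0/3) = 0.
The prior-weighted likelihoods are 4/7 · 2/5 = 8/35, 1/7 · 1/10 = 1/70, 2/7 · 0 = 0; these sum to 17/70.
Normalising, the posterior is P(r = 1 | data) = 16/17, P(r = 2 | data) = 1/17, P(r = 3 | data) = 0.
The predictive probability is P(white next | data) = (1/2)(16/17) + (0)(1/17) = 8/17.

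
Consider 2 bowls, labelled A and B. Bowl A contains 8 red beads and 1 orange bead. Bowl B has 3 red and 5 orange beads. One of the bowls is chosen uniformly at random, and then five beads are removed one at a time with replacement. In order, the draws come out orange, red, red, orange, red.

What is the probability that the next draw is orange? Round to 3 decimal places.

0.473

For each hypothesis, P(data | H) works out to: P(data | bowl A) = (1/9)(8/9)(8/9)(1/9)(8/9) = 0.0086708; P(data | bowl B) = (5/8)(3/8)(3/8)(5/8)(3/8) = 0.020599.
Multiplying each by its prior: 1/2 · 0.0086708 = 0.0043354, 1/2 · 0.020599 = 0.0103; these sum to 0.014635.
The posterior is then P(bowl A | data) = 0.29623, P(bowl B | data) = 0.70377.
So P(orange next | data) = Σ P(orange next | H) P(H | data) = (1/9)(0.29623) + (5/8)(0.70377) = 0.47277.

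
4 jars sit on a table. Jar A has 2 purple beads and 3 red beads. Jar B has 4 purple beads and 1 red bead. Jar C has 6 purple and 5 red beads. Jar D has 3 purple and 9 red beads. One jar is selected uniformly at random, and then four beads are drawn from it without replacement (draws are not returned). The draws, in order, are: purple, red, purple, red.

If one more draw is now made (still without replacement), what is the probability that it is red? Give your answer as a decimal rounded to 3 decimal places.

0.774

Compute the likelihood of the observed sequence for each case: P(data | jar A) = (2/5)(3/4)(1/3)(2/2) = 1/10; P(data | jar B) = (4/5)(1/4)(3/3)(0/2) = 0; P(data | jar C) = (6/11)(5/10)(5/9)(4/8) = 5/66; P(data | jar D) = (3/12)(9/11)(2/10)(8/9) = 2/55.
Weighting by the prior gives 1/4 · 1/10 = 1/40, 1/4 · 0 = 0, 1/4 · 5/66 = 5/264, 1/4 · 2/55 = 1/110; summing to 7/132.
The posterior is then P(jar A | data) = 33/70, P(jar B | data) = 0, P(jar C | data) = 5/14, P(jar D | data) = 6/35.
So P(red next | data) = Σ P(red next | H) P(H | data) = (1)(33/70) + (3/7)(5/14) + (7/8)(6/35) = 759/980.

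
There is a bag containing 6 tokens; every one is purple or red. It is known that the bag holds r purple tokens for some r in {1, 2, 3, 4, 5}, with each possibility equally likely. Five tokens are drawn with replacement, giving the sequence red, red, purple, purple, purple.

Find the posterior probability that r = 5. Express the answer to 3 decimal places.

For each hypothesis, P(data | H) works out to: P(data | r = 1) = (5/6)(5/6)(1/6)(1/6)(1/6) = 0.003215; P(data | r = 2) = (4/6)(4/6)(2/6)(2/6)(2/6) = 0.016461; P(data | r = 3) = (3/6)(3/6)(3/6)(3/6)(3/6) = 0.03125; P(data | r = 4) = (2/6)(2/6)(4/6)(4/6)(4/6) = 0.032922; P(data | r = 5) = (1/6)(1/6)(5/6)(5/6)(5/6) = 0.016075.
Multiplying each by its prior: 1/5 · 0.003215 = 0.000643, 1/5 · 0.016461 = 0.0032922, 1/5 · 0.03125 = 0.00625, 1/5 · 0.032922 = 0.0065844, 1/5 · 0.016075 = 0.003215; these sum to 0.019985.
Hence P(r = 5 | data) = (0.003215) / (0.019985) = 0.16088.

0.161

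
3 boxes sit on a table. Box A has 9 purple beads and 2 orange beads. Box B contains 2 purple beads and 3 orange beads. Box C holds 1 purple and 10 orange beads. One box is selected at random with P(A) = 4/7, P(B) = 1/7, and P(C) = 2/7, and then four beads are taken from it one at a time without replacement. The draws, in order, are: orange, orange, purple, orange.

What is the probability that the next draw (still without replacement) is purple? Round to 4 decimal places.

Under each hypothesis, the probability of the observed sequence is: P(data | box A) = (2/11)(1/10)(9/9)(0/8) = 0; P(data | box B) = (3/5)(2/4)(2/3)(1/2) = 1/10; P(data | box C) = (10/11)(9/10)(1/9)(8/8) = 1/11.
Multiplying each by its prior: 4/7 · 0 = 0, 1/7 · 1/10 = 1/70, 2/7 · 1/11 = 2/77; with total 31/770.
Dividing through by the total gives posterior P(box A | data) = 0, P(box B | data) = 11/31, P(box C | data) = 20/31.
So P(purple next | data) = Σ P(purple next | H) P(H | data) = (1)(11/31) + (0)(20/31) = 11/31.

0.3548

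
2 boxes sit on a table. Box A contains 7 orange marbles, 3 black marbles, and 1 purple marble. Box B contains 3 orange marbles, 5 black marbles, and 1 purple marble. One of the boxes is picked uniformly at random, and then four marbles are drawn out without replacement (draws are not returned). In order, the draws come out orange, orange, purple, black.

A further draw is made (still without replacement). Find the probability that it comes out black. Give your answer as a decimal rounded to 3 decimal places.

The likelihood of the observed sequence under each hypothesis: P(data | box A) = (7/11)(6/10)(1/9)(3/8) = 0.015909; P(data | box B) = (3/9)(2/8)(1/7)(5/6) = 0.0099206.
Weighting by the prior gives 1/2 · 0.015909 = 0.0079545, 1/2 · 0.0099206 = 0.0049603; these sum to 0.012915.
Dividing through by the total gives posterior P(box A | data) = 0.61592, P(box B | data) = 0.38408.
The predictive probability is P(black next | data) = (2/7)(0.61592) + (4/5)(0.38408) = 0.48324.

0.483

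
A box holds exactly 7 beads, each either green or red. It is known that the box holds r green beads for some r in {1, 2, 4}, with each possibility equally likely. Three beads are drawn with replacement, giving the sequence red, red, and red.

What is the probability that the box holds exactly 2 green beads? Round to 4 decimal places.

Under each hypothesis, the probability of the observed sequence is: P(data | r = 1) = (6/7)(6/7)(6/7) = 0.62974; P(data | r = 2) = (5/7)(5/7)(5/7) = 0.36443; P(data | r = 4) = (3/7)(3/7)(3/7) = 0.078717.
Weighting by the prior gives 1/3 · 0.62974 = 0.20991, 1/3 · 0.36443 = 0.12148, 1/3 · 0.078717 = 0.026239; these sum to 0.35763.
By Bayes' rule, P(r = 2 | data) = (0.12148) / (0.35763) = 0.33967.

0.3397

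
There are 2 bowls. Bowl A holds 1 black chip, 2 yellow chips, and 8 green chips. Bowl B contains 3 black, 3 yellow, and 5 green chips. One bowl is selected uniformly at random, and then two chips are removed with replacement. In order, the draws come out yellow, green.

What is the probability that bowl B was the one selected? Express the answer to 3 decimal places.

0.484

The likelihood of the observed sequence under each hypothesis: P(data | bowl A) = (2/11)(8/11) = 16/121; P(data | bowl B) = (3/11)(5/11) = 15/121.
Weighting by the prior gives 1/2 · 16/121 = 8/121, 1/2 · 15/121 = 15/242; summing to 31/242.
Hence P(bowl B | data) = (15/242) / (31/242) = 15/31.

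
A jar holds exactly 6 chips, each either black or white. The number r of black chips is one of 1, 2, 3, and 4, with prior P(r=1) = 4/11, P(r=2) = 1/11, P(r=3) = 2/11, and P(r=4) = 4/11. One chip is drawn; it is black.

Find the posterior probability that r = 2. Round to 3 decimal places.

Compute the likelihood of this draw for each case: P(data | r = 1) = (1/6) = 1/6; P(data | r = 2) = (2/6) = 1/3; P(data | r = 3) = (3/6) = 1/2; P(data | r = 4) = (4/6) = 2/3.
The prior-weighted likelihoods are 4/11 · 1/6 = 2/33, 1/11 · 1/3 = 1/33, 2/11 · 1/2 = 1/11, 4/11 · 2/3 = 8/33; these sum to 14/33.
By Bayes' rule, P(r = 2 | data) = (1/33) / (14/33) = 1/14.

0.071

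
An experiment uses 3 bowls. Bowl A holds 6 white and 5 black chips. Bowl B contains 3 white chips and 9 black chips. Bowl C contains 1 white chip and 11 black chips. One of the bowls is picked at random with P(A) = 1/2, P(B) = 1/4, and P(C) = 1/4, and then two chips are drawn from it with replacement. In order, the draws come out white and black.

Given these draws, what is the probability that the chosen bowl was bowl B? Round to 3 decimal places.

The likelihood of the observed sequence under each hypothesis: P(data | bowl A) = (6/11)(5/11) = 0.24793; P(data | bowl B) = (3/12)(9/12) = 0.1875; P(data | bowl C) = (1/12)(11/12) = 0.076389.
Multiplying each by its prior: 1/2 · 0.24793 = 0.12397, 1/4 · 0.1875 = 0.046875, 1/4 · 0.076389 = 0.019097; with total 0.18994.
Hence P(bowl B | data) = (0.046875) / (0.18994) = 0.24679.

0.247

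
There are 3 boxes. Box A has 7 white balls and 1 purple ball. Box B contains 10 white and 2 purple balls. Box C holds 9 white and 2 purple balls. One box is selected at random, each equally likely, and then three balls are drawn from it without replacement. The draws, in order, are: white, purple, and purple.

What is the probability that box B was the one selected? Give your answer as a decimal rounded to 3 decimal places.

Under each hypothesis, the probability of the observed sequence is: P(data | box A) = (7/8)(1/7)(0/6) = 0; P(data | box B) = (10/12)(2/11)(1/10) = 1/66; P(data | box C) = (9/11)(2/10)(1/9) = 1/55.
The prior-weighted likelihoods are 1/3 · 0 = 0, 1/3 · 1/66 = 1/198, 1/3 · 1/55 = 1/165; with total 1/90.
By Bayes' rule, P(box B | data) = (1/198) / (1/90) = 5/11.

0.455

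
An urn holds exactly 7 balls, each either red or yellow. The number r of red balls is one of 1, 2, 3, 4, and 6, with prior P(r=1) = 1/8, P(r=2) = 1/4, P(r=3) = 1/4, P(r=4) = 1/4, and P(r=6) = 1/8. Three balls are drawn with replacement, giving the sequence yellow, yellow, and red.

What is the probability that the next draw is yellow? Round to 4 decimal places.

Compute the likelihood of the observed sequence for each case: P(data | r = 1) = (6/7)(6/7)(1/7) = 0.10496; P(data | r = 2) = (5/7)(5/7)(2/7) = 0.14577; P(data | r = 3) = (4/7)(4/7)(3/7) = 0.13994; P(data | r = 4) = (3/7)(3/7)(4/7) = 0.10496; P(data | r = 6) = (1/7)(1/7)(6/7) = 0.017493.
Weighting by the prior gives 1/8 · 0.10496 = 0.01312, 1/4 · 0.14577 = 0.036443, 1/4 · 0.13994 = 0.034985, 1/4 · 0.10496 = 0.026239, 1/8 · 0.017493 = 0.0021866; summing to 0.11297.
The posterior is then P(r = 1 | data) = 0.11613, P(r = 2 | data) = 0.32258, P(r = 3 | data) = 0.30968, P(r = 4 | data) = 0.23226, P(r = 6 | data) = 0.019355.
Averaging over the posterior, P(yellow next | data) = (6/7)(0.11613) + (5/7)(0.32258) + (4/7)(0.30968) + (3/7)(0.23226) + (1/7)(0.019355) = 0.60922.

0.6092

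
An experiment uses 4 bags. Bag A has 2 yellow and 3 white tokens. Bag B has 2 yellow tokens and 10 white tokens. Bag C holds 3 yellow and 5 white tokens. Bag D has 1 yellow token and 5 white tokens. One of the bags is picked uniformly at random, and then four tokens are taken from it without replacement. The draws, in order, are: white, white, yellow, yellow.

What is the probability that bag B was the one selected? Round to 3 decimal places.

0.081

Under each hypothesis, the probability of the observed sequence is: P(data | bag A) = (3/5)(2/4)(2/3)(1/2) = 0.1; P(data | bag B) = (10/12)(9/11)(2/10)(1/9) = 0.015152; P(data | bag C) = (5/8)(4/7)(3/6)(2/5) = 0.071429; P(data | bag D) = (5/6)(4/5)(1/4)(0/3) = 0.
The prior-weighted likelihoods are 1/4 · 0.1 = 0.025, 1/4 · 0.015152 = 0.0037879, 1/4 · 0.071429 = 0.017857, 1/4 · 0 = 0; summing to 0.046645.
By Bayes' rule, P(bag B | data) = (0.0037879) / (0.046645) = 0.081206.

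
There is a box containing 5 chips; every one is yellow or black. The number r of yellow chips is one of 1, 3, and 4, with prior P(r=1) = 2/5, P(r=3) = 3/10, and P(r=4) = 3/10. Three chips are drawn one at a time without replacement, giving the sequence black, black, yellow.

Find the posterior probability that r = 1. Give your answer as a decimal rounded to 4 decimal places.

0.7273

For each hypothesis, P(data | H) works out to: P(data | r = 1) = (4/5)(3/4)(1/3) = 1/5; P(data | r = 3) = (2/5)(1/4)(3/3) = 1/10; P(data | r = 4) = (1/5)(0/4) = 0.
Weighting by the prior gives 2/5 · 1/5 = 2/25, 3/10 · 1/10 = 3/100, 3/10 · 0 = 0; these sum to 11/100.
Therefore the posterior P(r = 1 | data) = (2/25) / (11/100) = 8/11.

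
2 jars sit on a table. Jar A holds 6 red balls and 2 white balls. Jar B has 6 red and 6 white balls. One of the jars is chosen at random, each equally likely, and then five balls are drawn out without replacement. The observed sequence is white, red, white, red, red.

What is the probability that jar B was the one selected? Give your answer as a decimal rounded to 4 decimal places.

0.5147

Under each hypothesis, the probability of the observed sequence is: P(data | jar A) = (2/8)(6/7)(1/6)(5/5)(4/4) = 1/28; P(data | jar B) = (6/12)(6/11)(5/10)(5/9)(4/8) = 5/132.
The prior-weighted likelihoods are 1/2 · 1/28 = 1/56, 1/2 · 5/132 = 5/264; with total 17/462.
So P(jar B | data) = (5/264) / (17/462) = 35/68.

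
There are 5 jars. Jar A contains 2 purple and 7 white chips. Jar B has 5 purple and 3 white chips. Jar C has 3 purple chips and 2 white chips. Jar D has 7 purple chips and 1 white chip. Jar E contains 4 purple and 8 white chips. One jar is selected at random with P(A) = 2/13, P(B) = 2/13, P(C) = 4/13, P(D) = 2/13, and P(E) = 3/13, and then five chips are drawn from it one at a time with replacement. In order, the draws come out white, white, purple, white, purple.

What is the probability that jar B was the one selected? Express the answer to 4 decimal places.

Compute the likelihood of the observed sequence for each case: P(data | jar A) = (7/9)(7/9)(2/9)(7/9)(2/9) = 0.023235; P(data | jar B) = (3/8)(3/8)(5/8)(3/8)(5/8) = 0.020599; P(data | jar C) = (2/5)(2/5)(3/5)(2/5)(3/5) = 0.02304; P(data | jar D) = (1/8)(1/8)(7/8)(1/8)(7/8) = 0.0014954; P(data | jar E) = (8/12)(8/12)(4/12)(8/12)(4/12) = 0.032922.
The prior-weighted likelihoods are 2/13 · 0.023235 = 0.0035746, 2/13 · 0.020599 = 0.0031691, 4/13 · 0.02304 = 0.0070892, 2/13 · 0.0014954 = 0.00023006, 3/13 · 0.032922 = 0.0075973; summing to 0.02166.
Hence P(jar B | data) = (0.0031691) / (0.02166) = 0.14631.

0.1463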